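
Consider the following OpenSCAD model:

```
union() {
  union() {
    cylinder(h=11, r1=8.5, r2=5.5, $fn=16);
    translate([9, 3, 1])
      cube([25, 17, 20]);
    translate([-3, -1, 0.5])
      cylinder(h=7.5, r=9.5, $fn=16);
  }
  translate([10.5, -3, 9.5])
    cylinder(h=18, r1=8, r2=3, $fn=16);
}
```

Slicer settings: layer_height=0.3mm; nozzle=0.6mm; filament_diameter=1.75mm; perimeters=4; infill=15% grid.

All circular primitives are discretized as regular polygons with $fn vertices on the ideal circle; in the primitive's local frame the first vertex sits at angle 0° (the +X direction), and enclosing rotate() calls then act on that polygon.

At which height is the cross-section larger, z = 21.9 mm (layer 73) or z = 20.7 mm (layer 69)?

Layer 73 (z = 21.9): the cone does not reach this height (z outside [0, 11]); the cube at (9, 3) does not reach this height (z outside [1, 21]); the cylinder at (-3, -1) is absent (z outside [0.5, 8]); Taking the union: nothing is present at this height; the cone at (10.5, -3) contributes a regular 16-gon of circumradius 4.556 (interpolated between r1=8 and r2=3 at t=0.689) (area = (16/2)·4.556²·sin(360°/16) = 63.53 mm²); Merging all regions: only the cone at (10.5, -3) is present, so the union is just that shape — area = 63.53 mm². So its area = 63.53 mm². Layer 69 (z = 20.7): the cone is absent (z outside [0, 11]); the cube at (9, 3) is present — its section is the full 25×17 rectangle (area 425.00 mm²); the cylinder at (-3, -1) does not reach this height (z outside [0.5, 8]); Merging all regions: only the 25×17 cube at (9, 3) is present, so the union is just that shape — area = 425.00 mm²; the cone at (10.5, -3) (r1=8→r2=3) has section circumradius 4.889 here — a regular 16-gon (area = (16/2)·4.889²·sin(360°/16) = 73.17 mm²); Combining (union): the 2 present regions are separate (no shared area or edge), so areas and boundary lengths simply add and each stays a separate island — area = 498.17 mm². So its area = 498.17 mm². Layer 69 is larger (498.17 vs 63.53 mm²).

layer 69 (z = 20.7 mm)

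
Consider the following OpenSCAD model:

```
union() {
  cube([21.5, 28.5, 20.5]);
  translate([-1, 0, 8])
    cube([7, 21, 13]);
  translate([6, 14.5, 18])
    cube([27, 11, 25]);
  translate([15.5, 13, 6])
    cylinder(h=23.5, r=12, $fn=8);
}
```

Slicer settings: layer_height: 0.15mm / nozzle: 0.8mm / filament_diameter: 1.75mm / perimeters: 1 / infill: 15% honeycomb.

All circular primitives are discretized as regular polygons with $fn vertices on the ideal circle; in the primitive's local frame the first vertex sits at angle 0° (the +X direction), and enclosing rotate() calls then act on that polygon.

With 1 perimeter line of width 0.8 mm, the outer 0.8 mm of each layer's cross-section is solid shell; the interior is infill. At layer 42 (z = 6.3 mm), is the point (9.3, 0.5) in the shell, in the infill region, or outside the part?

shell

At z = 6.3 mm: the cube (footprint 21.5×28.5) is included at this height; the cube at (-1, 0) is not intersected at this z (z outside [8, 21]); the cube at (6, 14.5) does not reach this height (z outside [18, 43]); the r=12 cylinder at (15.5, 13) gives a regular 8-gon of circumradius 12 (constant along its height); Merging all regions: the regions partially overlap (shared area 332.74 mm²), so overlapping operands fuse into one piece — 1 connected region. Overall, the cross-section is a single solid region. The nearest boundary edge runs (21.50, 0.00)→(0.00, 0.00); distance from the point to it = 0.50 mm. The point is inside the cross-section, 0.50 mm from the nearest boundary — within the 0.8 mm shell band (1 × 0.8).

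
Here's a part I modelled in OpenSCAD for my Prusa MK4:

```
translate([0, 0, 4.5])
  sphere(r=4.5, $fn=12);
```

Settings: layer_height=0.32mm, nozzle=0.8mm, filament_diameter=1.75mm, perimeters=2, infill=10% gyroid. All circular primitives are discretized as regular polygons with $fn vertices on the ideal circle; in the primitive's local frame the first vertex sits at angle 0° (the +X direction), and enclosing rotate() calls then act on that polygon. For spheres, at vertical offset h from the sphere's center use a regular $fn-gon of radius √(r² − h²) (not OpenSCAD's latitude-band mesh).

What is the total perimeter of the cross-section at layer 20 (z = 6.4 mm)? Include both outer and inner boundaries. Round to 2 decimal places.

25.34 mm

At z = 6.4 mm: the sphere: section is a regular 12-gon, circumradius = √(r²−h²) = √(4.5²−1.9²) = 4.079 (perimeter = 2·12·4.079·sin(180°/12) = 25.34 mm). Overall, the cross-section is a single solid region. Total boundary length (outer) = 25.34 mm.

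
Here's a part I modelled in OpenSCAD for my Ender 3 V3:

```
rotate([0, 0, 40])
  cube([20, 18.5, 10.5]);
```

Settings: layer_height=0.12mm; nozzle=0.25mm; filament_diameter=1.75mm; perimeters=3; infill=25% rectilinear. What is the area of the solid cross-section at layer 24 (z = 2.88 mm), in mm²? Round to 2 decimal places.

370.00 mm²

At z = 2.88 mm: the cube is present — its section is the full 20×18.5 rectangle (area 370.00 mm²); (rotated 40° about Z; rotation is an isometry so areas/perimeters/island counts are preserved). Overall, the cross-section is a single solid region. Net area = 370.00 mm².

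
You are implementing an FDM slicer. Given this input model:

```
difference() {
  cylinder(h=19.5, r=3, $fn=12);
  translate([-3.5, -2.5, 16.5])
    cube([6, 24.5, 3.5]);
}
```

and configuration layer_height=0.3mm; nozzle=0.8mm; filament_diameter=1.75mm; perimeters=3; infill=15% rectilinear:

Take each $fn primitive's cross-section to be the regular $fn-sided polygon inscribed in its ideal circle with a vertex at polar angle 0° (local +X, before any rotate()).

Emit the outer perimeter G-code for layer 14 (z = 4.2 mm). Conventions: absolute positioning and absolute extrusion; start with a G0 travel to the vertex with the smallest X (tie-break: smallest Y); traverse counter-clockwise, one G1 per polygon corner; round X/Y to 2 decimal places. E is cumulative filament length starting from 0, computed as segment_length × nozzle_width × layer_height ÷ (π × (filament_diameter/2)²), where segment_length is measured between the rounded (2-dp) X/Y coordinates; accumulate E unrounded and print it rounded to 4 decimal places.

At z = 4.2 mm: the r=3 cylinder contributes a regular 12-gon of circumradius 3; the cube at (-3.5, -2.5) is absent (z outside [16.5, 20]); Subtracting the remaining from the first: none of the subtracted shapes is present at this height, so the r=3 cylinder is unchanged — 1 connected region. The outline is a single polygon with 12 vertices. Extrusion per mm of travel: 0.8 × 0.3 / (π × 0.875²) = 0.099780. Accumulating E over each segment gives final E = 1.8601.

G0 X-3.00 Y0.00 Z4.20
G1 X-2.60 Y-1.50 E0.1549
G1 X-1.50 Y-2.60 E0.3101
G1 X0.00 Y-3.00 E0.4650
G1 X1.50 Y-2.60 E0.6199
G1 X2.60 Y-1.50 E0.7751
G1 X3.00 Y0.00 E0.9300
G1 X2.60 Y1.50 E1.0849
G1 X1.50 Y2.60 E1.2402
G1 X0.00 Y3.00 E1.3951
G1 X-1.50 Y2.60 E1.5500
G1 X-2.60 Y1.50 E1.7052
G1 X-3.00 Y0.00 E1.8601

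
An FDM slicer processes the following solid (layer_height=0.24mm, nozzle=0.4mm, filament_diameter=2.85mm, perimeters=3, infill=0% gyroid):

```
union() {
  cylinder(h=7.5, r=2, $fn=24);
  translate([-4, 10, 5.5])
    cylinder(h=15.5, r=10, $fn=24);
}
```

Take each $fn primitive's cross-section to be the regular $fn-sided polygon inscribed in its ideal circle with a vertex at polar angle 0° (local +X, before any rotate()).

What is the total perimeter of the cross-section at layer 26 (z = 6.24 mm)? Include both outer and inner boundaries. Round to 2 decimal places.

67.46 mm

At z = 6.24 mm: the cylinder: section is a regular 24-gon, circumradius r=2 (perimeter = 2·24·2.000·sin(180°/24) = 12.53 mm); the cylinder at (-4, 10): section is a regular 24-gon, circumradius r=10 (perimeter = 2·24·10.000·sin(180°/24) = 62.65 mm); Taking the union: the regions partially overlap (shared area 2.86 mm²), so the edge portions inside another operand are dropped and the merged outline is re-measured after clipping — boundary = 67.46 mm. Overall, the cross-section is a single solid region. Total boundary length (outer) = 67.46 mm.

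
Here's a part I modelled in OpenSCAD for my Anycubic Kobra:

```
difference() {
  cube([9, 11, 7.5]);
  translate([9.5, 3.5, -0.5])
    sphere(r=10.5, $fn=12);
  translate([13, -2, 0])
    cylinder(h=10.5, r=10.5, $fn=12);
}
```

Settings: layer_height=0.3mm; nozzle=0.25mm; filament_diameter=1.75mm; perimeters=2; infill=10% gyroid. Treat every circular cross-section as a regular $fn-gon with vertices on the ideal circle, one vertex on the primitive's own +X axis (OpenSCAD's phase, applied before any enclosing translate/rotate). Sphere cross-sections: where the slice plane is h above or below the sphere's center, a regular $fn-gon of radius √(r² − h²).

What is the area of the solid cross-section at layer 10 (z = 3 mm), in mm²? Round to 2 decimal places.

At z = 3 mm: the cube (footprint 9×11) is included at this height (area 99.00 mm²); the r=10.5 sphere at (9.5, 3.5) contributes a regular 12-gon of circumradius √(10.5²−3.5²) = 9.899 (area = (12/2)·9.899²·sin(360°/12) = 294.00 mm²); the cylinder at (13, -2): section is a regular 12-gon, circumradius r=10.5 (area = (12/2)·10.500²·sin(360°/12) = 330.75 mm²); After the difference (first − rest): starting from the 9×11 cube (99.00 mm²), the r=10.5 sphere at (9.5, 3.5) partially overlaps it — only the 91.24 mm² overlap (of its 294.00 mm²) is removed, clipping the outline; the r=10.5 cylinder at (13, -2) misses the remaining region (no effect) — area = 7.76 mm². Overall, the cross-section has 2 separate islands. Net area = 7.76 mm².

7.76 mm²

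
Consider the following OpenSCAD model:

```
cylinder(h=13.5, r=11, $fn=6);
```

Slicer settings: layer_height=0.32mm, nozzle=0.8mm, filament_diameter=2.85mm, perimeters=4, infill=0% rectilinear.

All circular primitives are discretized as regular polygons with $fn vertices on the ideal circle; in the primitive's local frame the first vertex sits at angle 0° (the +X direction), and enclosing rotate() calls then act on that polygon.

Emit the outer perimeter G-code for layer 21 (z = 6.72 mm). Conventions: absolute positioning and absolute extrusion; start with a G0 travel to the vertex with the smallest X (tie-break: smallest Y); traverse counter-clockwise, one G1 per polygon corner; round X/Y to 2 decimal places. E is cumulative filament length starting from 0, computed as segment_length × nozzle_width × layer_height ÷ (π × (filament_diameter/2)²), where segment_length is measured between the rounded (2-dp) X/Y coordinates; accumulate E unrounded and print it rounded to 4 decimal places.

At z = 6.72 mm: the r=11 cylinder contributes a regular 6-gon of circumradius 11. The outline is a single polygon with 6 vertices. Extrusion per mm of travel: 0.8 × 0.32 / (π × 1.425²) = 0.040129. Accumulating E over each segment gives final E = 2.6490.

G0 X-11.00 Y0.00 Z6.72
G1 X-5.50 Y-9.53 E0.4416
G1 X5.50 Y-9.53 E0.8830
G1 X11.00 Y0.00 E1.3245
G1 X5.50 Y9.53 E1.7661
G1 X-5.50 Y9.53 E2.2075
G1 X-11.00 Y0.00 E2.6490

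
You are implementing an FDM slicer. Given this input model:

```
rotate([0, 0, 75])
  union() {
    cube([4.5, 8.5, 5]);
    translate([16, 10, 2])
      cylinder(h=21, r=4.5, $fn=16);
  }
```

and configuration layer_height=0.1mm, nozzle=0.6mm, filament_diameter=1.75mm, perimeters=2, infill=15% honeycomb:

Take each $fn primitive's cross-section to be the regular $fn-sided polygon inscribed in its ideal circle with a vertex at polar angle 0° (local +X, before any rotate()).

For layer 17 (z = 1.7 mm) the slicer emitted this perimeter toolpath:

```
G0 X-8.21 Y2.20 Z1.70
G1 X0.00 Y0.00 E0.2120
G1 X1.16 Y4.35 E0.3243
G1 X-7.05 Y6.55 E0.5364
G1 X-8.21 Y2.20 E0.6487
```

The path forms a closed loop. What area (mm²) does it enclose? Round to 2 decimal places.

Apply the shoelace formula to the sequence of (X, Y) vertices; enclosed area = 38.27 mm².

38.27 mm²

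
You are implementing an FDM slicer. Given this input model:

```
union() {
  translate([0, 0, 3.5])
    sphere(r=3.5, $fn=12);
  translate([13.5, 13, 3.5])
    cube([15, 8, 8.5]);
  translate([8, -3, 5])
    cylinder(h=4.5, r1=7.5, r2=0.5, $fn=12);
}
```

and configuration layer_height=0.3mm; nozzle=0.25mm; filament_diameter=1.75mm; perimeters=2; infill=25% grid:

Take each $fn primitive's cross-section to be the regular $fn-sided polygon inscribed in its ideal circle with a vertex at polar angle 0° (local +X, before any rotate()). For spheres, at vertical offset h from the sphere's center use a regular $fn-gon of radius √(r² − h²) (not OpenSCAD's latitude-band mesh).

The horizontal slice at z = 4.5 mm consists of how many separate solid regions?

At z = 4.5 mm: the r=3.5 sphere slices to a regular 12-gon of circumradius 3.354 (√(r²−h²) with h=1 from center); the cube at (13.5, 13) (footprint 15×8) is included at this height; the cone at (8, -3) is not intersected at this z (z outside [5, 9.5]); Combining (union): the 2 present regions are separate (no shared area or edge), so areas and boundary lengths simply add and each stays a separate island — 2 connected regions. The result has 2 disconnected regions.

2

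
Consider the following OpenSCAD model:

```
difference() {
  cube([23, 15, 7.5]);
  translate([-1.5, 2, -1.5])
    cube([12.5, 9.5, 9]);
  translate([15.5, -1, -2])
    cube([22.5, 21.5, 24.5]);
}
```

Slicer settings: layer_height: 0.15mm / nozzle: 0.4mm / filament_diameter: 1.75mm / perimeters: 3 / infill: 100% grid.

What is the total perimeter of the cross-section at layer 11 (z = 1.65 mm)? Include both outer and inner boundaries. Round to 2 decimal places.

83.00 mm

At z = 1.65 mm: the cube (footprint 23×15) is included at this height (perimeter 76.00 mm); the cube at (-1.5, 2) (footprint 12.5×9.5) is included at this height (perimeter 44.00 mm); the cube at (15.5, -1) (footprint 22.5×21.5) is included at this height (perimeter 88.00 mm); After the difference (first − rest): starting from the 23×15 cube, the 12.5×9.5 cube at (-1.5, 2) partially overlaps it — only the 104.50 mm² overlap (of its 118.75 mm²) is removed, clipping the outline; the 22.5×21.5 cube at (15.5, -1) partially overlaps it — only the 112.50 mm² overlap (of its 483.75 mm²) is removed, clipping the outline — boundary = 83.00 mm. Overall, the cross-section is a single solid region. Total boundary length (outer) = 83.00 mm.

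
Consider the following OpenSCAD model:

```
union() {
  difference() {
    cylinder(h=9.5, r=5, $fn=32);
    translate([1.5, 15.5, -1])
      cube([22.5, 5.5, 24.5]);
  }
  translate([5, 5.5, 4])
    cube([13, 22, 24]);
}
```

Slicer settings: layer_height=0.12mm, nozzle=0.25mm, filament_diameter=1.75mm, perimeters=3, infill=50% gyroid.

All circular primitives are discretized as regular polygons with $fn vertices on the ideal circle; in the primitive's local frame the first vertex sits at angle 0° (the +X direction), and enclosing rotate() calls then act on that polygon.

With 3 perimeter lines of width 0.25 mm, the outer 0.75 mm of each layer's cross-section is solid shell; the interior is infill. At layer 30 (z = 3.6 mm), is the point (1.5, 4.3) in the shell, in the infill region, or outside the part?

At z = 3.6 mm: the r=5 cylinder contributes a regular 32-gon of circumradius 5; the cube at (1.5, 15.5) is present — its section is the full 22.5×5.5 rectangle; Subtracting the remaining from the first: starting from the r=5 cylinder, the 22.5×5.5 cube at (1.5, 15.5) misses the remaining region (no effect) — 1 connected region; the cube at (5, 5.5) is absent (z outside [4, 28]); Combining (union): only the result so far is present, so the union is just that shape — 1 connected region. Overall, the cross-section is a single solid region. The nearest boundary edge runs (0.98, 4.90)→(1.91, 4.62); distance from the point to it = 0.43 mm. The point is inside the cross-section, 0.43 mm from the nearest boundary — within the 0.75 mm shell band (3 × 0.25).

shell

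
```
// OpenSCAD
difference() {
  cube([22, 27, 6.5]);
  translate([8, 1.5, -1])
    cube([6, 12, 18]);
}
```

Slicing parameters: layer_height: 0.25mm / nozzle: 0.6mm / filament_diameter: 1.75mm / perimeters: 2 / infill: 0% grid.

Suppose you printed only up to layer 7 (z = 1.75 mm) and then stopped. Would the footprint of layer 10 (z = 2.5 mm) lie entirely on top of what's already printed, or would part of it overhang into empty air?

entirely on top

Compare the two slices. At z = 1.75: the cube is present — its section is the full 22×27 rectangle (area 594.00 mm²); the cube at (8, 1.5) (footprint 6×12) is included at this height (area 72.00 mm²); Subtracting the remaining from the first: starting from the 22×27 cube (594.00 mm²), the 6×12 cube at (8, 1.5) lies wholly inside it (removes its full 72.00 mm² and its 36.00 mm outline becomes a hole wall) — area = 522.00 mm². At z = 2.5: the cube is present — its section is the full 22×27 rectangle (area 594.00 mm²); the cube at (8, 1.5) is present — its section is the full 6×12 rectangle (area 72.00 mm²); Subtracting the remaining from the first: starting from the 22×27 cube (594.00 mm²), the 6×12 cube at (8, 1.5) lies wholly inside it (removes its full 72.00 mm² and its 36.00 mm outline becomes a hole wall) — area = 522.00 mm². Checking containment: the cross-section at z = 2.5 is a subset of the cross-section at z = 1.75.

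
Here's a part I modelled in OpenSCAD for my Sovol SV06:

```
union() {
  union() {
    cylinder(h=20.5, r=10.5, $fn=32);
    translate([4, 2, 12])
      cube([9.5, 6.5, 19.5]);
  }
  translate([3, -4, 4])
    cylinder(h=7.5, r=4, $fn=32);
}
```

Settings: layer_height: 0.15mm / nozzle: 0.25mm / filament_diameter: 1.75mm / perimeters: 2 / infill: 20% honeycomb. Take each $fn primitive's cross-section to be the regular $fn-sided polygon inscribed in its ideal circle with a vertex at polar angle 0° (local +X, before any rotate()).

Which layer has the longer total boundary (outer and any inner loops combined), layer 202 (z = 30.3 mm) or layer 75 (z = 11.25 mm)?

Layer 202 (z = 30.3): the cylinder is absent (z outside [0, 20.5]); the cube at (4, 2) is present — its section is the full 9.5×6.5 rectangle (perimeter 32.00 mm); Combining (union): only the 9.5×6.5 cube at (4, 2) is present, so the union is just that shape — boundary = 32.00 mm; the cylinder at (3, -4) does not reach this height (z outside [4, 11.5]); Combining (union): only that combined region is present, so the union is just that shape — boundary = 32.00 mm. So its perimeter = 32.00 mm. Layer 75 (z = 11.25): the r=10.5 cylinder contributes a regular 32-gon of circumradius 10.5 (perimeter = 2·32·10.500·sin(180°/32) = 65.87 mm); the cube at (4, 2) does not reach this height (z outside [12, 31.5]); Combining (union): only the r=10.5 cylinder is present, so the union is just that shape — boundary = 65.87 mm; the r=4 cylinder at (3, -4) contributes a regular 32-gon of circumradius 4 (perimeter = 2·32·4.000·sin(180°/32) = 25.09 mm); Combining (union): the r=4 cylinder at (3, -4) lies entirely inside the result so far, so the union is just the result so far — boundary = 65.87 mm. So its perimeter = 65.87 mm. Layer 75 is larger (65.87 vs 32.00 mm).

layer 75 (z = 11.25 mm)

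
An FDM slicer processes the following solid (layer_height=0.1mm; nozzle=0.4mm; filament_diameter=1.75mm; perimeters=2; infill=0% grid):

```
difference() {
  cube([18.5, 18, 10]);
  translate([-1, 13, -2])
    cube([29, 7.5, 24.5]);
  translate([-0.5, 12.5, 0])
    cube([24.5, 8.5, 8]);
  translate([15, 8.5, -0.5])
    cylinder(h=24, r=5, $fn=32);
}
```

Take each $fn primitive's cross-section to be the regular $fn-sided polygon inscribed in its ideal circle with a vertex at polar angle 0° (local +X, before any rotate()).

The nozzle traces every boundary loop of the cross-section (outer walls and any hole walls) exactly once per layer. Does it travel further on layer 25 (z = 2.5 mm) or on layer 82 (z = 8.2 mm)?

Layer 25 (z = 2.5): the cube is present — its section is the full 18.5×18 rectangle (perimeter 73.00 mm); the 29×7.5 cube at (-1, 13) contributes its full rectangle (perimeter 73.00 mm); the cube at (-0.5, 12.5) is present — its section is the full 24.5×8.5 rectangle (perimeter 66.00 mm); the r=5 cylinder at (15, 8.5) gives a regular 32-gon of circumradius 5 (constant along its height) (perimeter = 2·32·5.000·sin(180°/32) = 31.37 mm); After the difference (first − rest): starting from the 18.5×18 cube, the 29×7.5 cube at (-1, 13) partially overlaps it — only the 92.50 mm² overlap (of its 217.50 mm²) is removed, clipping the outline; the 24.5×8.5 cube at (-0.5, 12.5) partially overlaps it — only the 9.25 mm² overlap (of its 208.25 mm²) is removed, clipping the outline; the r=5 cylinder at (15, 8.5) partially overlaps it — only the 66.79 mm² overlap (of its 78.04 mm²) is removed, clipping the outline — boundary = 65.99 mm. So its perimeter = 65.99 mm. Layer 82 (z = 8.2): the 18.5×18 cube contributes its full rectangle (perimeter 73.00 mm); the cube at (-1, 13) is present — its section is the full 29×7.5 rectangle (perimeter 73.00 mm); the cube at (-0.5, 12.5) is not intersected at this z (z outside [0, 8]); the cylinder at (15, 8.5): section is a regular 32-gon, circumradius r=5 (perimeter = 2·32·5.000·sin(180°/32) = 31.37 mm); After the difference (first − rest): starting from the 18.5×18 cube, the 29×7.5 cube at (-1, 13) partially overlaps it — only the 92.50 mm² overlap (of its 217.50 mm²) is removed, clipping the outline; the r=5 cylinder at (15, 8.5) partially overlaps it — only the 69.38 mm² overlap (of its 78.04 mm²) is removed, clipping the outline — boundary = 70.60 mm. So its perimeter = 70.60 mm. Layer 82 is larger (70.60 vs 65.99 mm).

layer 82 (z = 8.2 mm)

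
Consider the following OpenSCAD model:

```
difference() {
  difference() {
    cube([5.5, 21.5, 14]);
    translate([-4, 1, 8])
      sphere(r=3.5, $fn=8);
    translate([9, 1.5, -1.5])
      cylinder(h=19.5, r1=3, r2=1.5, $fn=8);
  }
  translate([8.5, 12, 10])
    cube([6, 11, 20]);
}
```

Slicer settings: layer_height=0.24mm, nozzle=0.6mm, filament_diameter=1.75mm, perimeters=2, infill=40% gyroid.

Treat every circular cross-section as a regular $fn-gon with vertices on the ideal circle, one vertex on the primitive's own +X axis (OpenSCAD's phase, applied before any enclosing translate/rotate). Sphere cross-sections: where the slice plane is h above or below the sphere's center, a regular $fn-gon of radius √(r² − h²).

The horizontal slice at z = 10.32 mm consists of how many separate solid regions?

1

At z = 10.32 mm: the 5.5×21.5 cube contributes its full rectangle; the r=3.5 sphere at (-4, 1) contributes a regular 8-gon of circumradius √(3.5²−2.32²) = 2.621; the cone at (9, 1.5) contributes a regular 8-gon of circumradius 2.091 (interpolated between r1=3 and r2=1.5 at t=0.606); Subtracting the remaining from the first: starting from the 5.5×21.5 cube, the r=3.5 sphere at (-4, 1) misses the remaining region (no effect); the cone at (9, 1.5) misses the remaining region (no effect) — 1 connected region; the cube at (8.5, 12) is present — its section is the full 6×11 rectangle; Taking the first minus the rest: starting from that combined region, the 6×11 cube at (8.5, 12) misses the remaining region (no effect) — 1 connected region. The result has 1 disconnected region.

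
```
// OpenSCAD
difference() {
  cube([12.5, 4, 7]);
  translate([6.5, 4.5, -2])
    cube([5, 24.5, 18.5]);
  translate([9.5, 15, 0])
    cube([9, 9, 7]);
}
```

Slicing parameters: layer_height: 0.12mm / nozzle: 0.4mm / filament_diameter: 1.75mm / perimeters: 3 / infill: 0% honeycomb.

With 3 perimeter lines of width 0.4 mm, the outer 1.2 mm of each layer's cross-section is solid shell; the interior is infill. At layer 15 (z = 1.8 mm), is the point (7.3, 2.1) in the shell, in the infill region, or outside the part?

At z = 1.8 mm: the cube (footprint 12.5×4) is included at this height; the cube at (6.5, 4.5) is present — its section is the full 5×24.5 rectangle; the 9×9 cube at (9.5, 15) contributes its full rectangle; Taking the first minus the rest: starting from the 12.5×4 cube, the 5×24.5 cube at (6.5, 4.5) misses the remaining region (no effect); the 9×9 cube at (9.5, 15) misses the remaining region (no effect) — 1 connected region. Overall, the cross-section is a single solid region. The nearest boundary edge runs (0.00, 4.00)→(12.50, 4.00); distance from the point to it = 1.90 mm. The point is inside the cross-section and 1.90 mm from the nearest boundary — more than the 1.2 mm shell width (3 × 0.4), so it's in the infill interior.

infill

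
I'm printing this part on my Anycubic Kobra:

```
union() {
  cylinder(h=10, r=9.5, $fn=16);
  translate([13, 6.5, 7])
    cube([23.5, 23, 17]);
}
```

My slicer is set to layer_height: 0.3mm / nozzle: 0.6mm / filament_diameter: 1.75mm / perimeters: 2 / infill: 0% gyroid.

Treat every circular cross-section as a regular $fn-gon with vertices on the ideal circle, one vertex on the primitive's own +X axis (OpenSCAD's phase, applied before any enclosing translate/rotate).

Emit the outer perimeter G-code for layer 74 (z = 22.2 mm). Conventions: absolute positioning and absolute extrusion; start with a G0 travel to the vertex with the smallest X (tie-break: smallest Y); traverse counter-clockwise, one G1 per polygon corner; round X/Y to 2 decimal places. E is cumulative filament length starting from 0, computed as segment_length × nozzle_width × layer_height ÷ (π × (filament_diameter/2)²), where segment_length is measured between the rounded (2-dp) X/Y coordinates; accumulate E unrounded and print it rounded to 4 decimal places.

G0 X13.00 Y6.50 Z22.20
G1 X36.50 Y6.50 E1.7586
G1 X36.50 Y29.50 E3.4798
G1 X13.00 Y29.50 E5.2385
G1 X13.00 Y6.50 E6.9597

At z = 22.2 mm: the cylinder is absent (z outside [0, 10]); the cube at (13, 6.5) (footprint 23.5×23) is included at this height; Merging all regions: only the 23.5×23 cube at (13, 6.5) is present, so the union is just that shape — 1 connected region. The outline is a single polygon with 4 vertices. Extrusion per mm of travel: 0.6 × 0.3 / (π × 0.875²) = 0.074835. Accumulating E over each segment gives final E = 6.9597.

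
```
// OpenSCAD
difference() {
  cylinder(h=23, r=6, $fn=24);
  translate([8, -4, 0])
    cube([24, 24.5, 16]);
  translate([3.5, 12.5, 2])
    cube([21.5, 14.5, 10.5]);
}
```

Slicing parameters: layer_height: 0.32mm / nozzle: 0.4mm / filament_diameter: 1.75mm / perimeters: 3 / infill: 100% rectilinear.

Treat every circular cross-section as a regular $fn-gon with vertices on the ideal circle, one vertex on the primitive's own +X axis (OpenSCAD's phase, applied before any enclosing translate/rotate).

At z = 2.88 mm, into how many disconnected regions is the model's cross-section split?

1

At z = 2.88 mm: the r=6 cylinder gives a regular 24-gon of circumradius 6 (constant along its height); the cube at (8, -4) (footprint 24×24.5) is included at this height; the 21.5×14.5 cube at (3.5, 12.5) contributes its full rectangle; After the difference (first − rest): starting from the r=6 cylinder, the 24×24.5 cube at (8, -4) misses the remaining region (no effect); the 21.5×14.5 cube at (3.5, 12.5) misses the remaining region (no effect) — 1 connected region. The result has 1 disconnected region.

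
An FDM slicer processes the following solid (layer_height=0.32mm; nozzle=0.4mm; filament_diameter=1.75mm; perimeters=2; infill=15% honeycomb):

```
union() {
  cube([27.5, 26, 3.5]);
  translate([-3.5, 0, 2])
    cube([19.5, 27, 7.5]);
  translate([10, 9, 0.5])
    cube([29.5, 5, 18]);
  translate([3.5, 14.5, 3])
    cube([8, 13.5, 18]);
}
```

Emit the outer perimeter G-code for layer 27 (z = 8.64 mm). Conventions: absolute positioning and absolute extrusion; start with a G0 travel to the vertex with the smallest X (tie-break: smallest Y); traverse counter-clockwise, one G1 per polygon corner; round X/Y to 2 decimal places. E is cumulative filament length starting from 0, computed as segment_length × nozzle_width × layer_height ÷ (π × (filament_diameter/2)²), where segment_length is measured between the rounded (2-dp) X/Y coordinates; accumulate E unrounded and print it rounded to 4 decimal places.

At z = 8.64 mm: the cube is not intersected at this z (z outside [0, 3.5]); the cube at (-3.5, 0) is present — its section is the full 19.5×27 rectangle; the cube at (10, 9) is present — its section is the full 29.5×5 rectangle; the cube at (3.5, 14.5) (footprint 8×13.5) is included at this height; Combining (union): the regions partially overlap (shared area 130.00 mm²), so overlapping operands fuse into one piece — 1 connected region. The outline is a single polygon with 12 vertices. Extrusion per mm of travel: 0.4 × 0.32 / (π × 0.875²) = 0.053216. Accumulating E over each segment gives final E = 7.5567.

G0 X-3.50 Y0.00 Z8.64
G1 X16.00 Y0.00 E1.0377
G1 X16.00 Y9.00 E1.5167
G1 X39.50 Y9.00 E2.7672
G1 X39.50 Y14.00 E3.0333
G1 X16.00 Y14.00 E4.2839
G1 X16.00 Y27.00 E4.9757
G1 X11.50 Y27.00 E5.2152
G1 X11.50 Y28.00 E5.2684
G1 X3.50 Y28.00 E5.6941
G1 X3.50 Y27.00 E5.7474
G1 X-3.50 Y27.00 E6.1199
G1 X-3.50 Y0.00 E7.5567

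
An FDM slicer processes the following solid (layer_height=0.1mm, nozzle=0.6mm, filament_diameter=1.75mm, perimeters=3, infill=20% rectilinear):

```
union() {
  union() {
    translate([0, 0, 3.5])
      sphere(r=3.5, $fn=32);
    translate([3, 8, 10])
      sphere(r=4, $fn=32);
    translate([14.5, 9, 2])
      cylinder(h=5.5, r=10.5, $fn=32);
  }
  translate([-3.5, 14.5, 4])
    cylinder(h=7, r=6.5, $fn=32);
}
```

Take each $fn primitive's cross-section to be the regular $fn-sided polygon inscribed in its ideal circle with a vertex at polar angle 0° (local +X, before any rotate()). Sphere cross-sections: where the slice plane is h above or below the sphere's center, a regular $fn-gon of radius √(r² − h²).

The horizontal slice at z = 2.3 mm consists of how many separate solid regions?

2

At z = 2.3 mm: the r=3.5 sphere contributes a regular 32-gon of circumradius √(3.5²−1.2²) = 3.288; the sphere at (3, 8) is absent (|z−center|=7.700 > r=4); the cylinder at (14.5, 9): section is a regular 32-gon, circumradius r=10.5; Taking the union: the 2 present regions are separate (no shared area or edge), so areas and boundary lengths simply add and each stays a separate island — 2 connected regions; the cylinder at (-3.5, 14.5) does not reach this height (z outside [4, 11]); Merging all regions: only the result so far is present, so the union is just that shape — 2 connected regions. The result has 2 disconnected regions.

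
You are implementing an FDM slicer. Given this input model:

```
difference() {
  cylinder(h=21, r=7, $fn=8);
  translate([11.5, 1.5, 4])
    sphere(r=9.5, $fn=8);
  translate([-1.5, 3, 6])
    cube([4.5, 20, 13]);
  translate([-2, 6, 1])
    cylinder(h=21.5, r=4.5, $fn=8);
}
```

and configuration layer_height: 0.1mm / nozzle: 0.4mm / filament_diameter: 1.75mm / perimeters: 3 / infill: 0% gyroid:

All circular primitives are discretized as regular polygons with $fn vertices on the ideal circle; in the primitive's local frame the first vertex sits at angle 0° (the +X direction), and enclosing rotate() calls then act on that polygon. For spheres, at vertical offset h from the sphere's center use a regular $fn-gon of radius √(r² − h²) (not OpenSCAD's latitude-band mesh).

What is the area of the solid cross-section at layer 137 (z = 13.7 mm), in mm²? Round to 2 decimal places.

At z = 13.7 mm: the r=7 cylinder contributes a regular 8-gon of circumradius 7 (area = (8/2)·7.000²·sin(360°/8) = 138.59 mm²); the sphere at (11.5, 1.5) is absent (|z−center|=9.700 > r=9.5); the 4.5×20 cube at (-1.5, 3) contributes its full rectangle (area 90.00 mm²); the cylinder at (-2, 6): section is a regular 8-gon, circumradius r=4.5 (area = (8/2)·4.500²·sin(360°/8) = 57.28 mm²); After the difference (first − rest): starting from the r=7 cylinder (138.59 mm²), the 4.5×20 cube at (-1.5, 3) partially overlaps it — only the 15.67 mm² overlap (of its 90.00 mm²) is removed, clipping the outline; the r=4.5 cylinder at (-2, 6) partially overlaps it — only the 15.19 mm² overlap (of its 57.28 mm²) is removed, clipping the outline — area = 107.73 mm². Overall, the cross-section is a single solid region. Net area = 107.73 mm².

107.73 mm²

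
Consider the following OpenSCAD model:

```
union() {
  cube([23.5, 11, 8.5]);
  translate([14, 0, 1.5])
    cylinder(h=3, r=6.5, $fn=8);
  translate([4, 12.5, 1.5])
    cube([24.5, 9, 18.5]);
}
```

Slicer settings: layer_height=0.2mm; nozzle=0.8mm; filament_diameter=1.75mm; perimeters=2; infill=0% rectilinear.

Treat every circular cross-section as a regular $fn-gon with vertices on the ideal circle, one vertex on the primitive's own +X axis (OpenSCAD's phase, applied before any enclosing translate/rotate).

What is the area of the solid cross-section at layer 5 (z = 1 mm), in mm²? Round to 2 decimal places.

258.50 mm²

At z = 1 mm: the 23.5×11 cube contributes its full rectangle (area 258.50 mm²); the cylinder at (14, 0) is not intersected at this z (z outside [1.5, 4.5]); the cube at (4, 12.5) is absent (z outside [1.5, 20]); Combining (union): only the 23.5×11 cube is present, so the union is just that shape — area = 258.50 mm². Overall, the cross-section is a single solid region. Net area = 258.50 mm².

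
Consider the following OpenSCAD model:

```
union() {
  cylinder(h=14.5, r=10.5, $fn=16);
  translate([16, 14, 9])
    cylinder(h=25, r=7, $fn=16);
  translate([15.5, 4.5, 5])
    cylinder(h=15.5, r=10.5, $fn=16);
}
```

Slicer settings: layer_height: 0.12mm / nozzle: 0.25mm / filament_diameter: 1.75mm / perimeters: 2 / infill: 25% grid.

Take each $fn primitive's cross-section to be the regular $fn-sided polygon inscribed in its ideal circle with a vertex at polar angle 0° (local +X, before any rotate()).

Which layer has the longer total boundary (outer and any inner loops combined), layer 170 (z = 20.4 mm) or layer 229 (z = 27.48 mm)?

Layer 170 (z = 20.4): the cylinder is absent (z outside [0, 14.5]); the cylinder at (16, 14): section is a regular 16-gon, circumradius r=7 (perimeter = 2·16·7.000·sin(180°/16) = 43.70 mm); the cylinder at (15.5, 4.5): section is a regular 16-gon, circumradius r=10.5 (perimeter = 2·16·10.500·sin(180°/16) = 65.55 mm); Combining (union): the regions partially overlap (shared area 75.50 mm²), so the edge portions inside another operand are dropped and the merged outline is re-measured after clipping — boundary = 76.02 mm. So its perimeter = 76.02 mm. Layer 229 (z = 27.48): the cylinder is absent (z outside [0, 14.5]); the cylinder at (16, 14): section is a regular 16-gon, circumradius r=7 (perimeter = 2·16·7.000·sin(180°/16) = 43.70 mm); the cylinder at (15.5, 4.5) is absent (z outside [5, 20.5]); Combining (union): only the r=7 cylinder at (16, 14) is present, so the union is just that shape — boundary = 43.70 mm. So its perimeter = 43.70 mm. Layer 170 is larger (76.02 vs 43.70 mm).

layer 170 (z = 20.4 mm)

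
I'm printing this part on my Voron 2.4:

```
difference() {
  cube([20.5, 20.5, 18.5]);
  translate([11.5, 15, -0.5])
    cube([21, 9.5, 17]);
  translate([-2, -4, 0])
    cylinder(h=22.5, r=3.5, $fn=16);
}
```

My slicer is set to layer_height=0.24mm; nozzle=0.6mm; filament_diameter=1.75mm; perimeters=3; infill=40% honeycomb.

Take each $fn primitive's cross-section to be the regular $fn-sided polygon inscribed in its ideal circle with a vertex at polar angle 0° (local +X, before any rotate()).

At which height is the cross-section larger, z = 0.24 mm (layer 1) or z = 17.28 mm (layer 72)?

Layer 1 (z = 0.24): the 20.5×20.5 cube contributes its full rectangle (area 420.25 mm²); the 21×9.5 cube at (11.5, 15) contributes its full rectangle (area 199.50 mm²); the r=3.5 cylinder at (-2, -4) contributes a regular 16-gon of circumradius 3.5 (area = (16/2)·3.500²·sin(360°/16) = 37.50 mm²); After the difference (first − rest): starting from the 20.5×20.5 cube (420.25 mm²), the 21×9.5 cube at (11.5, 15) partially overlaps it — only the 49.50 mm² overlap (of its 199.50 mm²) is removed, clipping the outline; the r=3.5 cylinder at (-2, -4) misses the remaining region (no effect) — area = 370.75 mm². So its area = 370.75 mm². Layer 72 (z = 17.28): the cube (footprint 20.5×20.5) is included at this height (area 420.25 mm²); the cube at (11.5, 15) is not intersected at this z (z outside [-0.5, 16.5]); the cylinder at (-2, -4): section is a regular 16-gon, circumradius r=3.5 (area = (16/2)·3.500²·sin(360°/16) = 37.50 mm²); Subtracting the remaining from the first: starting from the 20.5×20.5 cube (420.25 mm²), the r=3.5 cylinder at (-2, -4) misses the remaining region (no effect) — area = 420.25 mm². So its area = 420.25 mm². Layer 72 is larger (420.25 vs 370.75 mm²).

layer 72 (z = 17.28 mm)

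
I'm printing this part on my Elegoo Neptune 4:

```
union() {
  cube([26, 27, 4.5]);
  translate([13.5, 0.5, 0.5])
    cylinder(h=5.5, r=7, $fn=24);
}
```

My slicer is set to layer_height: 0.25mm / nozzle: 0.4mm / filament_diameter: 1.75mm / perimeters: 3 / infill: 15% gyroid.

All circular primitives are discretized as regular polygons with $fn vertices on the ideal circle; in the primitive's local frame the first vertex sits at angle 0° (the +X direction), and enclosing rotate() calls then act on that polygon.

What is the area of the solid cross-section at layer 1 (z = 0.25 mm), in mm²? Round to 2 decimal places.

At z = 0.25 mm: the cube (footprint 26×27) is included at this height (area 702.00 mm²); the cylinder at (13.5, 0.5) is not intersected at this z (z outside [0.5, 6]); Combining (union): only the 26×27 cube is present, so the union is just that shape — area = 702.00 mm². Overall, the cross-section is a single solid region. Net area = 702.00 mm².

702.00 mm²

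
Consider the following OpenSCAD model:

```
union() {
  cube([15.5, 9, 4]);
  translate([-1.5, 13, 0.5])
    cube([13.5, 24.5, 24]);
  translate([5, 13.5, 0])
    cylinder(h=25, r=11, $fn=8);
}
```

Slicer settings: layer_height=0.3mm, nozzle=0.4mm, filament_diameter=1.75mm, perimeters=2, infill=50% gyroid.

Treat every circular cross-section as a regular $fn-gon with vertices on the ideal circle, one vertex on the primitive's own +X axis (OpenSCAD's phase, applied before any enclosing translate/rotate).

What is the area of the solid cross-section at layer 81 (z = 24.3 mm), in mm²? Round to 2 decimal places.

At z = 24.3 mm: the cube is absent (z outside [0, 4]); the cube at (-1.5, 13) (footprint 13.5×24.5) is included at this height (area 330.75 mm²); the cylinder at (5, 13.5): section is a regular 8-gon, circumradius r=11 (area = (8/2)·11.000²·sin(360°/8) = 342.24 mm²); Taking the union: the regions partially overlap — summed areas 672.99 mm² minus the doubly-counted overlap 136.35 mm² gives 536.64 mm² — area = 536.64 mm². Overall, the cross-section is a single solid region. Net area = 536.64 mm².

536.64 mm²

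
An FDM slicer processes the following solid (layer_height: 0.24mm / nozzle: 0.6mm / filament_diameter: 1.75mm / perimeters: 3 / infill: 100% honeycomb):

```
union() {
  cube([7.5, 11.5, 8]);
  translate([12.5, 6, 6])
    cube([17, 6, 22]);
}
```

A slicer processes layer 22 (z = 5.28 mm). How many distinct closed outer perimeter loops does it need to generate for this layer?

At z = 5.28 mm: the cube (footprint 7.5×11.5) is included at this height; the cube at (12.5, 6) is absent (z outside [6, 28]); Combining (union): only the 7.5×11.5 cube is present, so the union is just that shape — 1 connected region. The result has 1 disconnected region.

1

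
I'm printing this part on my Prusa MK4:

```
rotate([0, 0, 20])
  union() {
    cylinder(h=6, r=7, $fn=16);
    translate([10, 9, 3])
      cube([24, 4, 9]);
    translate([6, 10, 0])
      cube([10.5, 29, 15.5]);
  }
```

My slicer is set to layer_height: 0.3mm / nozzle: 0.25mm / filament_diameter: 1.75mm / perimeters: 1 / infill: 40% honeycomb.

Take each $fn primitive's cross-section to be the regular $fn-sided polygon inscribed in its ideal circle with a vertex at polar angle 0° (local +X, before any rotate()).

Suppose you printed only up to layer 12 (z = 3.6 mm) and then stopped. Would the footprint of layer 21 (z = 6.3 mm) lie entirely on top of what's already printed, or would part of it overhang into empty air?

entirely on top

Compare the two slices. At z = 3.6: the r=7 cylinder gives a regular 16-gon of circumradius 7 (constant along its height) (area = (16/2)·7.000²·sin(360°/16) = 150.01 mm²); the 24×4 cube at (10, 9) contributes its full rectangle (area 96.00 mm²); the cube at (6, 10) (footprint 10.5×29) is included at this height (area 304.50 mm²); Merging all regions: the regions partially overlap — summed areas 550.51 mm² minus the doubly-counted overlap 19.50 mm² gives 531.01 mm² — area = 531.01 mm²; (whole slice rotated 20° about Z — lengths, areas and connectivity unchanged). At z = 6.3: the cylinder does not reach this height (z outside [0, 6]); the 24×4 cube at (10, 9) contributes its full rectangle (area 96.00 mm²); the cube at (6, 10) (footprint 10.5×29) is included at this height (area 304.50 mm²); Taking the union: the regions partially overlap — summed areas 400.50 mm² minus the doubly-counted overlap 19.50 mm² gives 381.00 mm² — area = 381.00 mm²; (whole slice rotated 20° about Z — lengths, areas and connectivity unchanged). Checking containment: the cross-section at z = 6.3 is a subset of the cross-section at z = 3.6.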